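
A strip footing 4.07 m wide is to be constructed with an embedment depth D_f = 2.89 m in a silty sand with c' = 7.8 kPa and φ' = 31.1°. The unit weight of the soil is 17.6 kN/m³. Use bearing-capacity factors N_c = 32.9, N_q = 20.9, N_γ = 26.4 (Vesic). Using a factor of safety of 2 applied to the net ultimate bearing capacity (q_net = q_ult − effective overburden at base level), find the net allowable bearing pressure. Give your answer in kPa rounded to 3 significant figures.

Effective surcharge at the founding depth q = γ·D_f = 17.6 × 2.89 = 50.864 kPa.
q_ult = c·N_c + q·N_q + 0.5·γ·B·N_γ
     = 7.8 × 32.9 + 50.864 × 20.9 + 0.5 × 17.6 × 4.07 × 26.4
     = 256.62 + 1063.1 + 945.54 = 2265.2 kPa.
Net ultimate: q_net = 2265.2 − 50.864 = 2214.4 kPa.
q_all(net) = 2214.4 / 2 = 1107.2 kPa.

q_all(net) ≈ 1110 kPa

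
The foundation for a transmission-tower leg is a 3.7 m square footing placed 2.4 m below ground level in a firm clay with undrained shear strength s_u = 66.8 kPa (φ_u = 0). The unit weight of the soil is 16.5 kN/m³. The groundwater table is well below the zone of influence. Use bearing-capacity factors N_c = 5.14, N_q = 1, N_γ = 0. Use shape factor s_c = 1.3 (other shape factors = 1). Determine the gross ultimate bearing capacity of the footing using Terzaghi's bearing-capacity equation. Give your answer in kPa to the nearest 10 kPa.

Effective surcharge at the founding depth q = γ·D_f = 16.5 × 2.4 = 39.6 kPa.
q_ult = c·N_c·s_c + q·N_q
     = 66.8 × 5.14 × 1.3 + 39.6 × 1
     = 446.36 + 39.6 = 485.96 kPa.

q_ult ≈ 490 kPa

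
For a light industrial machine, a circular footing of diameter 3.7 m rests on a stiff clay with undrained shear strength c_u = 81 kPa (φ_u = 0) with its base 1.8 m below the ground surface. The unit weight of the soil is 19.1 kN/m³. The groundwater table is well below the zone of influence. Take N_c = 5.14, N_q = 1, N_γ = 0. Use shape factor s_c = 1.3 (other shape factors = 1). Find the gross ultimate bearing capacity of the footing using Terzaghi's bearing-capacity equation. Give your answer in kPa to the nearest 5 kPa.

Effective surcharge at the founding depth q = γ·D_f = 19.1 × 1.8 = 34.38 kPa.
q_ult = c·N_c·s_c + q·N_q
     = 81 × 5.14 × 1.3 + 34.38 × 1
     = 541.24 + 34.38 = 575.62 kPa.

q_ult ≈ 575 kPa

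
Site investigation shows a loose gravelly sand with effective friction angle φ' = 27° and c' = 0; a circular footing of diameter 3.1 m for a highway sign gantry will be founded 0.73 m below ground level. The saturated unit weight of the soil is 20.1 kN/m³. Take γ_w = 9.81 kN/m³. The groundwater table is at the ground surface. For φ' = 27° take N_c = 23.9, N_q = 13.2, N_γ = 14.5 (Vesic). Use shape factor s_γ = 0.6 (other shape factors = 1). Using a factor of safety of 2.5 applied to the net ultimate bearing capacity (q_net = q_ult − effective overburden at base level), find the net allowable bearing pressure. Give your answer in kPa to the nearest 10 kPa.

q_all(net) ≈ 90 kPa

γ' = 20.1 − 9.81 = 10.29 kN/m³ (submerged throughout). q = 10.29 × 0.73 = 7.5117 kPa; the same γ' applies in the ½γBN_γ term.
q·N_q = 7.5117 × 13.2 = 99.154 kPa
0.5·γ·B·N_γ·s_γ = 0.5 × 10.29 × 3.1 × 14.5 × 0.6 = 138.76 kPa
q_ult = 99.154 + 138.76 = 237.92 kPa.
Net ultimate: q_net = 237.92 − 7.5117 = 230.4 kPa.
q_all(net) = 230.4 / 2.5 = 92.161 kPa.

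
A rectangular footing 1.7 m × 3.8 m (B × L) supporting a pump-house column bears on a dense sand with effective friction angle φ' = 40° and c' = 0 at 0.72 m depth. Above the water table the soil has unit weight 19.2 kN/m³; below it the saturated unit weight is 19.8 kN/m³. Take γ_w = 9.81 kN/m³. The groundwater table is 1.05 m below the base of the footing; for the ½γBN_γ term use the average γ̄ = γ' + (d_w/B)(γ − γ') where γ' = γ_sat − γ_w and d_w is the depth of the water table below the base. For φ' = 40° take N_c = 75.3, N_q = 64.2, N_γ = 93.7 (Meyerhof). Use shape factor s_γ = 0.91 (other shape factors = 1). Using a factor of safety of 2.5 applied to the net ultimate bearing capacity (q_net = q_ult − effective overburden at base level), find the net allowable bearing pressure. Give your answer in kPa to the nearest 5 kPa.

q_all(net) ≈ 805 kPa

Effective surcharge at the founding depth q = γ·D_f = 19.2 × 0.72 = 13.824 kPa.
With d_w = 1.05 m < B, γ̄ = 9.99 + (1.05/1.7) × (19.2 − 9.99) = 15.679 kN/m³.
q_ult = q·N_q + 0.5·γ·B·N_γ·s_γ
     = 13.824 × 64.2 + 0.5 × 15.679 × 1.7 × 93.7 × 0.91
     = 887.5 + 1136.3 = 2023.8 kPa.
Net ultimate: q_net = 2023.8 − 13.824 = 2010 kPa.
q_all(net) = 2010 / 2.5 = 804 kPa.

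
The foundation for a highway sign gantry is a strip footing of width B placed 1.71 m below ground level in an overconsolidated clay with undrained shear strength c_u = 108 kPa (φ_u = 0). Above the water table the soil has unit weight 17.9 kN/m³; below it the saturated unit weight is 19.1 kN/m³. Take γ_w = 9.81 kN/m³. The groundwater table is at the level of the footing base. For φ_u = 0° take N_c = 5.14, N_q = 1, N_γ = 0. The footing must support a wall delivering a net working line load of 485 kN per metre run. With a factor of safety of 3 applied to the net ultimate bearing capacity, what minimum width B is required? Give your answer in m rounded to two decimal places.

Effective surcharge at the founding depth q = γ·D_f = 17.9 × 1.71 = 30.609 kPa.
q_ult = c·N_c + q·N_q
     = 108 × 5.14 + 30.609 × 1
     = 555.12 + 30.609 = 585.73 kPa.
For φ = 0 the ½γBN_γ term vanishes, so q_ult is independent of B. q_net = 585.73 − 30.609 = 555.12 kPa; q_all(net) = 555.12/3 = 185.04 kPa.
Required width B = w / q_all(net) = 485 / 185.04 = 2.621 m.

B = 2.62 m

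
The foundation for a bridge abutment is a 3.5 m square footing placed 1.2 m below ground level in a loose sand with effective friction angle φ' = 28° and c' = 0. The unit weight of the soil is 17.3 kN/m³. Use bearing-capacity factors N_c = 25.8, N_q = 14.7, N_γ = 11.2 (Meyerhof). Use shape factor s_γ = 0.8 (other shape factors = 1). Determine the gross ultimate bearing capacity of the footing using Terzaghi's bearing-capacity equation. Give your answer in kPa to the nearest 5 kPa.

q_ult ≈ 575 kPa

Effective surcharge at the founding depth q = γ·D_f = 17.3 × 1.2 = 20.76 kPa.
q_ult = q·N_q + 0.5·γ·B·N_γ·s_γ
     = 20.76 × 14.7 + 0.5 × 17.3 × 3.5 × 11.2 × 0.8
     = 305.17 + 271.26 = 576.44 kPa.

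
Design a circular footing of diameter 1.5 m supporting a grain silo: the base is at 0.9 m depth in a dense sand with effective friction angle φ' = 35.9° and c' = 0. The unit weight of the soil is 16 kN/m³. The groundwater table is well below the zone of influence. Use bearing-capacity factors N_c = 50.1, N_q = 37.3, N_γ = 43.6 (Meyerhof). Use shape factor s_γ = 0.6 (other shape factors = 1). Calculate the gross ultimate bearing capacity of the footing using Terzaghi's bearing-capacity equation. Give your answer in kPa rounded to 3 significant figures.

Effective surcharge at the founding depth q = γ·D_f = 16 × 0.9 = 14.4 kPa.
q_ult = q·N_q + 0.5·γ·B·N_γ·s_γ
     = 14.4 × 37.3 + 0.5 × 16 × 1.5 × 43.6 × 0.6
     = 537.12 + 313.92 = 851.04 kPa.

q_ult ≈ 851 kPa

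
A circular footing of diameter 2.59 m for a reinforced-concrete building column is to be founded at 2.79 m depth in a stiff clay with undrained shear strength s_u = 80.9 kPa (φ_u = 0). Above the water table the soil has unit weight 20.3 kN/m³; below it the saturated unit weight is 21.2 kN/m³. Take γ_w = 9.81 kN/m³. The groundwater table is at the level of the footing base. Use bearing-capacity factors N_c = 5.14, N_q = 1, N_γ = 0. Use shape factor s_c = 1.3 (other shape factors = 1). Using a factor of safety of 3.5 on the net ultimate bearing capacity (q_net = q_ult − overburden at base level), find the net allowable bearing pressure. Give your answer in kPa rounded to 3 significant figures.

q = γ·D_f = 20.3 × 2.79 = 56.637 kPa.
c·N_c·s_c = 80.9 × 5.14 × 1.3 = 540.57 kPa
q·N_q = 56.637 × 1 = 56.637 kPa
q_ult = 540.57 + 56.637 = 597.21 kPa.
q_net = 597.21 − 56.637 = 540.57 kPa.
q_all(net) = 540.57 / 3.5 = 154.45 kPa.

q_all(net) ≈ 154 kPa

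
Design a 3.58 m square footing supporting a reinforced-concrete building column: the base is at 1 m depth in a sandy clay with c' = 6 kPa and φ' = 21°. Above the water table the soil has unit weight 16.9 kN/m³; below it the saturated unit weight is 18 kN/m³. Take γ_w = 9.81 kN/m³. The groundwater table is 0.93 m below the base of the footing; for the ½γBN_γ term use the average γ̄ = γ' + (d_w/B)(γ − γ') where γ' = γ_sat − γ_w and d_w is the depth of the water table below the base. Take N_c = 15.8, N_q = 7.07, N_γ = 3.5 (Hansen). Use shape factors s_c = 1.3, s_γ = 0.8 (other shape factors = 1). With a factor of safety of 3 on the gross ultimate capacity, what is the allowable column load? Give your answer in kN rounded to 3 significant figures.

P_all ≈ 1260 kN

Overburden at base level: q = 16.9 × 1 = 16.9 kPa.
The water table is 0.93 m below the base (< B = 3.58 m), so the ½γBN_γ term uses γ̄ = γ' + (d_w/B)(γ − γ') = 8.19 + (0.93/3.58)(16.9 − 8.19) = 10.453 kN/m³.
Cohesion term c·N_c·s_c = 6 × 15.8 × 1.3 = 123.24 kPa; surcharge term q·N_q = 16.9 × 7.07 = 119.48 kPa; self-weight term 0.5·γ·B·N_γ·s_γ = 0.5 × 10.453 × 3.58 × 3.5 × 0.8 = 52.389 kPa.
q_ult = 123.24 + 119.48 + 52.389 = 295.11 kPa.
Gross allowable pressure q_all = 295.11 / 3 = 98.371 kPa.
Footing area = 12.8164 m², so allowable column load = 98.371 × 12.8164 = 1260.8 kN.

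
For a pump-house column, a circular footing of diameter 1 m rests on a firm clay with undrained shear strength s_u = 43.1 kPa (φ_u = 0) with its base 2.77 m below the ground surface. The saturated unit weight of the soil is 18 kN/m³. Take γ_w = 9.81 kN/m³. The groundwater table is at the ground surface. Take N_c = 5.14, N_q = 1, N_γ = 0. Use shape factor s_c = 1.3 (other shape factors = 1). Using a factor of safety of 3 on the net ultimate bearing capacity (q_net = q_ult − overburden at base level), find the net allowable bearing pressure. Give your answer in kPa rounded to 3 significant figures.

γ' = 18 − 9.81 = 8.19 kN/m³ (submerged throughout). q = 8.19 × 2.77 = 22.686 kPa.
c·N_c·s_c = 43.1 × 5.14 × 1.3 = 287.99 kPa
q·N_q = 22.686 × 1 = 22.686 kPa
q_ult = 287.99 + 22.686 = 310.68 kPa.
q_net = 310.68 − 22.686 = 287.99 kPa.
q_all(net) = 287.99 / 3 = 95.998 kPa.

q_all(net) ≈ 96 kPa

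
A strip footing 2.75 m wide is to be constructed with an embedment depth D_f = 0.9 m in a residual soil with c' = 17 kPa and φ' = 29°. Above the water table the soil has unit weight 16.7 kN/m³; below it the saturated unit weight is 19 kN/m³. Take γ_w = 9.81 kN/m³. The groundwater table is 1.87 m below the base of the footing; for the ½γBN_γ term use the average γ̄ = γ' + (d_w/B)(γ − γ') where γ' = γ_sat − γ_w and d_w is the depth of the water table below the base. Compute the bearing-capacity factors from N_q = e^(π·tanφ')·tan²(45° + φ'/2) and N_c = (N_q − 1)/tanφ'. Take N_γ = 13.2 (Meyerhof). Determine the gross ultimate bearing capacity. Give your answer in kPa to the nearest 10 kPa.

q_ult ≈ 980 kPa

tan29° = 0.5543, so N_q = e^(π×0.5543)·tan²(59.5°) = 5.705 × 2.882 = 16.44.
N_c = (16.44 − 1)/tan29° = 27.86.
Effective surcharge at the founding depth q = γ·D_f = 16.7 × 0.9 = 15.03 kPa.
With d_w = 1.87 m < B, γ̄ = 9.19 + (1.87/2.75) × (16.7 − 9.19) = 14.297 kN/m³.
q_ult = c·N_c + q·N_q + 0.5·γ·B·N_γ
     = 17 × 27.86 + 15.03 × 16.443 + 0.5 × 14.297 × 2.75 × 13.2
     = 473.63 + 247.14 + 259.49 = 980.26 kPa.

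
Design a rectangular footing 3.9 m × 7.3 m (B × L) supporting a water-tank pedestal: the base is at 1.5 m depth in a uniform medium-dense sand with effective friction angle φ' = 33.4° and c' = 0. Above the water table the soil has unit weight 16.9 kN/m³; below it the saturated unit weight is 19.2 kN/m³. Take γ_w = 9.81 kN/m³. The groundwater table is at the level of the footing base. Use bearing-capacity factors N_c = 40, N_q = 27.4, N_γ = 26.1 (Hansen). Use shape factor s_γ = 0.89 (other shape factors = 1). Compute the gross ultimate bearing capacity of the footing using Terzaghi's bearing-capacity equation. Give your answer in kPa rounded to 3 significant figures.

Effective surcharge at the founding depth q = γ·D_f = 16.9 × 1.5 = 25.35 kPa.
The water table coincides with the base, so in the self-weight term γ → γ' = 9.39 kN/m³.
q_ult = q·N_q + 0.5·γ·B·N_γ·s_γ
     = 25.35 × 27.4 + 0.5 × 9.39 × 3.9 × 26.1 × 0.89
     = 694.59 + 425.33 = 1119.9 kPa.

q_ult ≈ 1120 kPa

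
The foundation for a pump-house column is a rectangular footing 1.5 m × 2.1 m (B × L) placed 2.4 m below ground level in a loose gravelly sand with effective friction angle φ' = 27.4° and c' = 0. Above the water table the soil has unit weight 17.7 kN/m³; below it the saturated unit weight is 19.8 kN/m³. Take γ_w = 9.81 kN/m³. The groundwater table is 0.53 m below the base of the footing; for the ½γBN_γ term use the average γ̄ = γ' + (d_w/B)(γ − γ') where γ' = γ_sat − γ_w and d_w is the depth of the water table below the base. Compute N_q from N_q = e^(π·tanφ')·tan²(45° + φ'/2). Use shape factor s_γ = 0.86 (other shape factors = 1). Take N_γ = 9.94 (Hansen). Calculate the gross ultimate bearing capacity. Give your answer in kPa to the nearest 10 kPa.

tan27.4° = 0.5184, so N_q = e^(π×0.5184)·tan²(58.7°) = 5.096 × 2.705 = 13.78.
Effective surcharge at the founding depth q = γ·D_f = 17.7 × 2.4 = 42.48 kPa.
With d_w = 0.53 m < B, γ̄ = 9.99 + (0.53/1.5) × (17.7 − 9.99) = 12.714 kN/m³.
q_ult = q·N_q + 0.5·γ·B·N_γ·s_γ
     = 42.48 × 13.785 + 0.5 × 12.714 × 1.5 × 9.94 × 0.86
     = 585.58 + 81.515 = 667.1 kPa.

q_ult ≈ 670 kPa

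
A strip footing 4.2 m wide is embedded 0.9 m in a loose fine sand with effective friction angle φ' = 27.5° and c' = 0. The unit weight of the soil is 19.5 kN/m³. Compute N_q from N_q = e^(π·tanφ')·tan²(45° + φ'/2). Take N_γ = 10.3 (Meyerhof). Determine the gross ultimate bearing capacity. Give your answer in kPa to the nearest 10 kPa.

tan27.5° = 0.5206, so N_q = e^(π×0.5206)·tan²(58.75°) = 5.132 × 2.716 = 13.94.
Effective surcharge at the founding depth q = γ·D_f = 19.5 × 0.9 = 17.55 kPa.
q_ult = q·N_q + 0.5·γ·B·N_γ
     = 17.55 × 13.936 + 0.5 × 19.5 × 4.2 × 10.3
     = 244.58 + 421.79 = 666.36 kPa.

q_ult ≈ 670 kPa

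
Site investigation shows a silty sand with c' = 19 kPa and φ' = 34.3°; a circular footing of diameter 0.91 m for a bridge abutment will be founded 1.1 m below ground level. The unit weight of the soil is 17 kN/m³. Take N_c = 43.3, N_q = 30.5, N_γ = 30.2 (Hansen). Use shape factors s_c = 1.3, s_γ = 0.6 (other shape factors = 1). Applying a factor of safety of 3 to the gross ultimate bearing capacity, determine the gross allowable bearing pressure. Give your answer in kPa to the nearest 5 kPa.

q = γ·D_f = 17 × 1.1 = 18.7 kPa.
c·N_c·s_c = 19 × 43.3 × 1.3 = 1069.5 kPa
q·N_q = 18.7 × 30.5 = 570.35 kPa
0.5·γ·B·N_γ·s_γ = 0.5 × 17 × 0.91 × 30.2 × 0.6 = 140.16 kPa
q_ult = 1069.5 + 570.35 + 140.16 = 1780 kPa.
q_all = q_ult / FS = 1780 / 3 = 593.34 kPa.

q_all ≈ 595 kPa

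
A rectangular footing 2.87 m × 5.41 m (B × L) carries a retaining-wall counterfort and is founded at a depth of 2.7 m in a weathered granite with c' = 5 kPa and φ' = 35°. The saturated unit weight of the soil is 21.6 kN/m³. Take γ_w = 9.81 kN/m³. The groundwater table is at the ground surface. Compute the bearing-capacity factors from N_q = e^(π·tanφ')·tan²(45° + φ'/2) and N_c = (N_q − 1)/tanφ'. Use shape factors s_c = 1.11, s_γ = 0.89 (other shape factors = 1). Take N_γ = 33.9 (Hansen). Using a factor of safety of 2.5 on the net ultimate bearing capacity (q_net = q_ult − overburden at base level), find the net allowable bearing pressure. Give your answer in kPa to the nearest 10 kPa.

N_q = e^(π·tan35°)·tan²(62.5°) = 33.3; N_c = (N_q − 1)/tanφ' = 46.12.
Water table at ground surface, so effective unit weight γ' = 21.6 − 9.81 = 11.79 kN/m³ is used throughout; overburden q = 11.79 × 2.7 = 31.833 kPa; the same γ' applies in the ½γBN_γ term.
Cohesion term c·N_c·s_c = 5 × 46.124 × 1.11 = 255.99 kPa; surcharge term q·N_q = 31.833 × 33.296 = 1059.9 kPa; self-weight term 0.5·γ·B·N_γ·s_γ = 0.5 × 11.79 × 2.87 × 33.9 × 0.89 = 510.45 kPa.
q_ult = 255.99 + 1059.9 + 510.45 = 1826.4 kPa.
q_net = 1826.4 − 31.833 = 1794.5 kPa.
q_all(net) = 1794.5 / 2.5 = 717.81 kPa.

q_all(net) ≈ 720 kPa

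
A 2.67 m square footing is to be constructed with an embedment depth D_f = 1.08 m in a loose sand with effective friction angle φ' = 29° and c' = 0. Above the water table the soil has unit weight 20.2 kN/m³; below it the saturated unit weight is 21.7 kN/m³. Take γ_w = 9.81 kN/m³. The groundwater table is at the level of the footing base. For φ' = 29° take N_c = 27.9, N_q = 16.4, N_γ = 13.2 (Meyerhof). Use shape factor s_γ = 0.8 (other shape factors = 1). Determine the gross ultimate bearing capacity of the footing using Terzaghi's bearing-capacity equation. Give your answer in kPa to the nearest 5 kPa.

q_ult ≈ 525 kPa

Effective surcharge at the founding depth q = γ·D_f = 20.2 × 1.08 = 21.816 kPa.
The water table coincides with the base, so in the self-weight term γ → γ' = 11.89 kN/m³.
q_ult = q·N_q + 0.5·γ·B·N_γ·s_γ
     = 21.816 × 16.4 + 0.5 × 11.89 × 2.67 × 13.2 × 0.8
     = 357.78 + 167.62 = 525.4 kPa.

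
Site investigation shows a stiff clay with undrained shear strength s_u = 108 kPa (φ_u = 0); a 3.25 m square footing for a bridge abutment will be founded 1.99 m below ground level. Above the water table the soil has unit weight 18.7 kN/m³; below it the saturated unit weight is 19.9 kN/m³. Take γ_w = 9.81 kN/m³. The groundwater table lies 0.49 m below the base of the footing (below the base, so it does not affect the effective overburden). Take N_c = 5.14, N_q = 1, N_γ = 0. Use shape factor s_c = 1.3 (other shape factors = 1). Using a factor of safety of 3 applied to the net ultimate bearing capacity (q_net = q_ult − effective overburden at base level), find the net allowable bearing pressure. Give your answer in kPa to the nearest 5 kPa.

q_all(net) ≈ 240 kPa

q = γ·D_f = 18.7 × 1.99 = 37.213 kPa.
c·N_c·s_c = 108 × 5.14 × 1.3 = 721.66 kPa
q·N_q = 37.213 × 1 = 37.213 kPa
q_ult = 721.66 + 37.213 = 758.87 kPa.
Net ultimate: q_net = 758.87 − 37.213 = 721.66 kPa.
q_all(net) = 721.66 / 3 = 240.55 kPa.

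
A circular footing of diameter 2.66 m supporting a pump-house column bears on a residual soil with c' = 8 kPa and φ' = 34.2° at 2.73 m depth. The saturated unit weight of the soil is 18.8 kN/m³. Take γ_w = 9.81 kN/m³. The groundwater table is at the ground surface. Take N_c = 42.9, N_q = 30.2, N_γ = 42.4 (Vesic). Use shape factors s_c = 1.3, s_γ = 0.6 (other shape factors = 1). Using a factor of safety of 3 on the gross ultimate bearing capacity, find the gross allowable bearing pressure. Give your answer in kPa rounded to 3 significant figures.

With the water table at the surface the whole profile is submerged: γ' = 18.8 − 9.81 = 8.99 kN/m³, so q = γ'·D_f = 24.543 kPa; the same γ' applies in the ½γBN_γ term.
q_ult = c·N_c·s_c + q·N_q + 0.5·γ·B·N_γ·s_γ
     = 8 × 42.9 × 1.3 + 24.543 × 30.2 + 0.5 × 8.99 × 2.66 × 42.4 × 0.6
     = 446.16 + 741.19 + 304.18 = 1491.5 kPa.
q_all = 1491.5 / 3 = 497.18 kPa.

q_all ≈ 497 kPa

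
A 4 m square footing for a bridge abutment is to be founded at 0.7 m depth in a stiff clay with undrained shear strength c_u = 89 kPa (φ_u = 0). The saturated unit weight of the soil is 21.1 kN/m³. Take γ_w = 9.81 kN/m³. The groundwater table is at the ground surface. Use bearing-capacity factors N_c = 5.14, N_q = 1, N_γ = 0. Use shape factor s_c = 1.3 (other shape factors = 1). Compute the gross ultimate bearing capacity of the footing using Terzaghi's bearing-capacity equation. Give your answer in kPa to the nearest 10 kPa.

q_ult ≈ 600 kPa

With the water table at the surface the whole profile is submerged: γ' = 21.1 − 9.81 = 11.29 kN/m³, so q = γ'·D_f = 7.903 kPa.
q_ult = c·N_c·s_c + q·N_q
     = 89 × 5.14 × 1.3 + 7.903 × 1
     = 594.7 + 7.903 = 602.6 kPa.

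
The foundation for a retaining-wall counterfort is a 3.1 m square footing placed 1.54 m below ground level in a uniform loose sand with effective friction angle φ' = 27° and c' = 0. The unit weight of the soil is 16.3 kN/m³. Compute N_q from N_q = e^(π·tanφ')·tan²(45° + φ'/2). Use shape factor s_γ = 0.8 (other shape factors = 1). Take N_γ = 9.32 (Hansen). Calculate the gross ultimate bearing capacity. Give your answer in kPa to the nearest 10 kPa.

q_ult ≈ 520 kPa

tan27° = 0.5095, so N_q = e^(π×0.5095)·tan²(58.5°) = 4.957 × 2.663 = 13.2.
Overburden at base level: q = 16.3 × 1.54 = 25.102 kPa.
Surcharge term q·N_q = 25.102 × 13.199 = 331.32 kPa; self-weight term 0.5·γ·B·N_γ·s_γ = 0.5 × 16.3 × 3.1 × 9.32 × 0.8 = 188.38 kPa.
q_ult = 331.32 + 188.38 = 519.7 kPa.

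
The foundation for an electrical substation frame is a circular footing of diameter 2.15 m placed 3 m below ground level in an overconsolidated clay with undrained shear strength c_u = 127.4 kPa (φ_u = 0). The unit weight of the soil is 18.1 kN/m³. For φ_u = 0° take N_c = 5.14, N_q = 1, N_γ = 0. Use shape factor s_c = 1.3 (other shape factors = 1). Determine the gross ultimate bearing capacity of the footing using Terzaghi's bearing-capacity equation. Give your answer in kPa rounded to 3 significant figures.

q = γ·D_f = 18.1 × 3 = 54.3 kPa.
c·N_c·s_c = 127.4 × 5.14 × 1.3 = 851.29 kPa
q·N_q = 54.3 × 1 = 54.3 kPa
q_ult = 851.29 + 54.3 = 905.59 kPa.

q_ult ≈ 906 kPa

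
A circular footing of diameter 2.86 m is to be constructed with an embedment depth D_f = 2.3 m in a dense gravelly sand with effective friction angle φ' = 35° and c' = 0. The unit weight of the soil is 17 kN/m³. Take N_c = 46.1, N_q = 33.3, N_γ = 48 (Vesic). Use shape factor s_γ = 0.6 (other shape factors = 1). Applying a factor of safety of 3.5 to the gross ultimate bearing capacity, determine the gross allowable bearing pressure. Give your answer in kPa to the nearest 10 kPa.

Overburden at base level: q = 17 × 2.3 = 39.1 kPa.
Surcharge term q·N_q = 39.1 × 33.3 = 1302 kPa; self-weight term 0.5·γ·B·N_γ·s_γ = 0.5 × 17 × 2.86 × 48 × 0.6 = 700.13 kPa.
q_ult = 1302 + 700.13 = 2002.2 kPa.
q_all = q_ult / FS = 2002.2 / 3.5 = 572.05 kPa.

q_all ≈ 570 kPa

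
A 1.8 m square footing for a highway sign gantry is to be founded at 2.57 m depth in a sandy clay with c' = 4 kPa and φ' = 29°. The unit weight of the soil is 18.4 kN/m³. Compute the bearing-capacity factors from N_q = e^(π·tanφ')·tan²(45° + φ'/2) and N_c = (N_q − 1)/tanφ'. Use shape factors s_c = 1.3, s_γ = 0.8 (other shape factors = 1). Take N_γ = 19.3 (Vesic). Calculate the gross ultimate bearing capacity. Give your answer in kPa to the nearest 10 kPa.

tan29° = 0.5543, so N_q = e^(π×0.5543)·tan²(59.5°) = 5.705 × 2.882 = 16.44.
N_c = (16.44 − 1)/tan29° = 27.86.
Effective surcharge at the founding depth q = γ·D_f = 18.4 × 2.57 = 47.288 kPa.
q_ult = c·N_c·s_c + q·N_q + 0.5·γ·B·N_γ·s_γ
     = 4 × 27.86 × 1.3 + 47.288 × 16.443 + 0.5 × 18.4 × 1.8 × 19.3 × 0.8
     = 144.87 + 777.57 + 255.69 = 1178.1 kPa.

q_ult ≈ 1180 kPa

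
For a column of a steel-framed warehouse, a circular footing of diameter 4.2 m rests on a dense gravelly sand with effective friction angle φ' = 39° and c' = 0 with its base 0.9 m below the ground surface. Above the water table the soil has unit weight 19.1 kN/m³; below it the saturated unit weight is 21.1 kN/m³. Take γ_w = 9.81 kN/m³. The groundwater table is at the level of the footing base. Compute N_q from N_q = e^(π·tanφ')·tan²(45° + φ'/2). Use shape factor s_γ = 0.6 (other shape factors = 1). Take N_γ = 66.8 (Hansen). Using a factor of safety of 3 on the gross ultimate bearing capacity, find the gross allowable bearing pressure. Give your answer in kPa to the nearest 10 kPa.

N_q = e^(π·tan39°)·tan²(64.5°) = 55.96.
Effective surcharge at the founding depth q = γ·D_f = 19.1 × 0.9 = 17.19 kPa.
The water table coincides with the base, so in the self-weight term γ → γ' = 11.29 kN/m³.
q_ult = q·N_q + 0.5·γ·B·N_γ·s_γ
     = 17.19 × 55.957 + 0.5 × 11.29 × 4.2 × 66.8 × 0.6
     = 961.91 + 950.26 = 1912.2 kPa.
q_all = 1912.2 / 3 = 637.39 kPa.

q_all ≈ 640 kPa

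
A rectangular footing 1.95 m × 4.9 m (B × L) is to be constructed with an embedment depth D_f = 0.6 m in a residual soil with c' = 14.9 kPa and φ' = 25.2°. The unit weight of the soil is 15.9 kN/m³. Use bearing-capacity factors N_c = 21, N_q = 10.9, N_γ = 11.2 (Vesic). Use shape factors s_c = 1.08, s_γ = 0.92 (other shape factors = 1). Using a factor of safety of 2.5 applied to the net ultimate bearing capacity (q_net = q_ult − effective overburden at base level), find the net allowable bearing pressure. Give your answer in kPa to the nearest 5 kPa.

q_all(net) ≈ 235 kPa

Effective surcharge at the founding depth q = γ·D_f = 15.9 × 0.6 = 9.54 kPa.
q_ult = c·N_c·s_c + q·N_q + 0.5·γ·B·N_γ·s_γ
     = 14.9 × 21 × 1.08 + 9.54 × 10.9 + 0.5 × 15.9 × 1.95 × 11.2 × 0.92
     = 337.93 + 103.99 + 159.74 = 601.66 kPa.
Net ultimate: q_net = 601.66 − 9.54 = 592.12 kPa.
q_all(net) = 592.12 / 2.5 = 236.85 kPa.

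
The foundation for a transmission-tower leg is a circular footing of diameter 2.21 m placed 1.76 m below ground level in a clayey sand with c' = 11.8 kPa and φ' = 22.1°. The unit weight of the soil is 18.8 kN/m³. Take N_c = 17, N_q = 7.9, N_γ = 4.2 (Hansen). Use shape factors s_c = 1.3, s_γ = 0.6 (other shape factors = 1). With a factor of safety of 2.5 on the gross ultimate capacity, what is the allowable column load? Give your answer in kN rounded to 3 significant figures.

Overburden at base level: q = 18.8 × 1.76 = 33.088 kPa.
Cohesion term c·N_c·s_c = 11.8 × 17 × 1.3 = 260.78 kPa; surcharge term q·N_q = 33.088 × 7.9 = 261.4 kPa; self-weight term 0.5·γ·B·N_γ·s_γ = 0.5 × 18.8 × 2.21 × 4.2 × 0.6 = 52.35 kPa.
q_ult = 260.78 + 261.4 + 52.35 = 574.53 kPa.
Gross allowable pressure q_all = 574.53 / 2.5 = 229.81 kPa.
Footing area = 3.836 m², so allowable column load = 229.81 × 3.836 = 881.55 kN.

P_all ≈ 882 kN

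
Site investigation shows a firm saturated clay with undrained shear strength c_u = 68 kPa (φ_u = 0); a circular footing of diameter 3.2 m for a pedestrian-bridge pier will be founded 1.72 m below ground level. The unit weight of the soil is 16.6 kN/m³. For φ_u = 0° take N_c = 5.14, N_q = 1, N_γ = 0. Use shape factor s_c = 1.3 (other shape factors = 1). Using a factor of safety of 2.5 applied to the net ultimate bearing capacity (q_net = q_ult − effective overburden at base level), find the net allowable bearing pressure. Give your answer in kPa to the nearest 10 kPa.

Overburden at base level: q = 16.6 × 1.72 = 28.552 kPa.
Cohesion term c·N_c·s_c = 68 × 5.14 × 1.3 = 454.38 kPa; surcharge term q·N_q = 28.552 × 1 = 28.552 kPa.
q_ult = 454.38 + 28.552 = 482.93 kPa.
Net ultimate: q_net = 482.93 − 28.552 = 454.38 kPa.
q_all(net) = 454.38 / 2.5 = 181.75 kPa.

q_all(net) ≈ 180 kPa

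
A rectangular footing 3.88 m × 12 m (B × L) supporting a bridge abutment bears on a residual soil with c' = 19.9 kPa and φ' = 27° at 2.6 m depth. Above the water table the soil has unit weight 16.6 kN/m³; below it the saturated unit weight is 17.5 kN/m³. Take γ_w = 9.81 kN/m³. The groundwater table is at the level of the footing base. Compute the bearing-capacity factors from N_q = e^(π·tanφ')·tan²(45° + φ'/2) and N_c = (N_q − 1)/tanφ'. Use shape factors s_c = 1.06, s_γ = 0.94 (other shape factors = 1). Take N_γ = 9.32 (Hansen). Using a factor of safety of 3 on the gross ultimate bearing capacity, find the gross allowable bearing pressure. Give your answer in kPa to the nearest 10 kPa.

q_all ≈ 400 kPa

N_q = e^(π·tan27°)·tan²(58.5°) = 13.2; N_c = (N_q − 1)/tanφ' = 23.94.
Overburden at base level: q = 16.6 × 2.6 = 43.16 kPa.
Below the base the soil is submerged, so the ½γBN_γ term uses γ' = 17.5 − 9.81 = 7.69 kN/m³.
Cohesion term c·N_c·s_c = 19.9 × 23.942 × 1.06 = 505.04 kPa; surcharge term q·N_q = 43.16 × 13.199 = 569.68 kPa; self-weight term 0.5·γ·B·N_γ·s_γ = 0.5 × 7.69 × 3.88 × 9.32 × 0.94 = 130.7 kPa.
q_ult = 505.04 + 569.68 + 130.7 = 1205.4 kPa.
q_all = 1205.4 / 3 = 401.8 kPa.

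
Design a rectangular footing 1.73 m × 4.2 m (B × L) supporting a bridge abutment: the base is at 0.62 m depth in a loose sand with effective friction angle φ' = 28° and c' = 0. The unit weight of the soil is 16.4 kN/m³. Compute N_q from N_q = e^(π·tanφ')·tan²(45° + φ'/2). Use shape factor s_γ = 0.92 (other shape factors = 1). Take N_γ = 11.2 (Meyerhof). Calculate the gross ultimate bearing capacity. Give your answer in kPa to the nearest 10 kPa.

q_ult ≈ 300 kPa

tan28° = 0.5317, so N_q = e^(π×0.5317)·tan²(59°) = 5.314 × 2.77 = 14.72.
Effective surcharge at the founding depth q = γ·D_f = 16.4 × 0.62 = 10.168 kPa.
q_ult = q·N_q + 0.5·γ·B·N_γ·s_γ
     = 10.168 × 14.72 + 0.5 × 16.4 × 1.73 × 11.2 × 0.92
     = 149.67 + 146.17 = 295.84 kPa.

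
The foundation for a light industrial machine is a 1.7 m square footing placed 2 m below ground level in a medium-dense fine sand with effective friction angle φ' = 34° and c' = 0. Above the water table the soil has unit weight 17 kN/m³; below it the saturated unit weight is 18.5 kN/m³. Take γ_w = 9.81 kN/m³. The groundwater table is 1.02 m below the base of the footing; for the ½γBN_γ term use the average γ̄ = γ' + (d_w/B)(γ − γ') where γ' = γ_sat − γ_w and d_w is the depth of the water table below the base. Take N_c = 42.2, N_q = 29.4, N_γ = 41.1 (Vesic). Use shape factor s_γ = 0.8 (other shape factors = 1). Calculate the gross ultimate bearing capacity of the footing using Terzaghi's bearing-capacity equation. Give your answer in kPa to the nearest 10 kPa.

q_ult ≈ 1380 kPa

q = γ·D_f = 17 × 2 = 34 kPa.
γ' = 8.69 kN/m³; averaging over the depth B below the base, γ̄ = γ' + (d_w/B)(γ − γ') = 13.676 kN/m³.
q·N_q = 34 × 29.4 = 999.6 kPa
0.5·γ·B·N_γ·s_γ = 0.5 × 13.676 × 1.7 × 41.1 × 0.8 = 382.22 kPa
q_ult = 999.6 + 382.22 = 1381.8 kPa.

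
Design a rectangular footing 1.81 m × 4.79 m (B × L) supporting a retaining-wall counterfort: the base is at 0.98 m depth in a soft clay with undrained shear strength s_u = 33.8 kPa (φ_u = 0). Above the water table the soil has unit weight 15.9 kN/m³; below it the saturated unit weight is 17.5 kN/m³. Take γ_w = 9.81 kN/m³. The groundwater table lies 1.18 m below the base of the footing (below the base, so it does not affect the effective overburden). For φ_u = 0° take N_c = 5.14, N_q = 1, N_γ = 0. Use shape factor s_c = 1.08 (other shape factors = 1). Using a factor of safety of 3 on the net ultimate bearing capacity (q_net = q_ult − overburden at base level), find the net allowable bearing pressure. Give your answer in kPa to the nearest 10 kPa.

q_all(net) ≈ 60 kPa

Effective surcharge at the founding depth q = γ·D_f = 15.9 × 0.98 = 15.582 kPa.
q_ult = c·N_c·s_c + q·N_q
     = 33.8 × 5.14 × 1.08 + 15.582 × 1
     = 187.63 + 15.582 = 203.21 kPa.
q_net = 203.21 − 15.582 = 187.63 kPa.
q_all(net) = 187.63 / 3 = 62.544 kPa.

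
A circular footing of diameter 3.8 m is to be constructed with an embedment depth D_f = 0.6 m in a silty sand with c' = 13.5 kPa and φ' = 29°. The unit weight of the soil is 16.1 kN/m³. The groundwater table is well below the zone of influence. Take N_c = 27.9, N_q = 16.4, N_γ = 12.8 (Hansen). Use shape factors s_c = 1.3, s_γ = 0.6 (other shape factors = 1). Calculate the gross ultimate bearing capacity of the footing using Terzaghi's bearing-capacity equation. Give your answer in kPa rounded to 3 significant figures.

q_ult ≈ 883 kPa

Overburden at base level: q = 16.1 × 0.6 = 9.66 kPa.
Cohesion term c·N_c·s_c = 13.5 × 27.9 × 1.3 = 489.64 kPa; surcharge term q·N_q = 9.66 × 16.4 = 158.42 kPa; self-weight term 0.5·γ·B·N_γ·s_γ = 0.5 × 16.1 × 3.8 × 12.8 × 0.6 = 234.93 kPa.
q_ult = 489.64 + 158.42 + 234.93 = 883 kPa.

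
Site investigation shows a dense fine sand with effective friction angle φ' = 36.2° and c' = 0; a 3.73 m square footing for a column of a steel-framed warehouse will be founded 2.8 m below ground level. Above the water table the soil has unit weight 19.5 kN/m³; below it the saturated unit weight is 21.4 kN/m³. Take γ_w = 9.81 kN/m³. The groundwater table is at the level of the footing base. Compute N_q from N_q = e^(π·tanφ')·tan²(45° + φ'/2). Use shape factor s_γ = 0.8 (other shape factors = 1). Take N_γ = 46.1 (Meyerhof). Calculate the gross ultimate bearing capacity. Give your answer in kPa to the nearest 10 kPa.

tan36.2° = 0.7319, so N_q = e^(π×0.7319)·tan²(63.1°) = 9.967 × 3.885 = 38.73.
q = γ·D_f = 19.5 × 2.8 = 54.6 kPa.
For the ½γBN_γ term take γ' = 21.4 − 9.81 = 11.59 kN/m³ (soil below base is submerged).
q·N_q = 54.6 × 38.725 = 2114.4 kPa
0.5·γ·B·N_γ·s_γ = 0.5 × 11.59 × 3.73 × 46.1 × 0.8 = 797.17 kPa
q_ult = 2114.4 + 797.17 = 2911.6 kPa.

q_ult ≈ 2910 kPa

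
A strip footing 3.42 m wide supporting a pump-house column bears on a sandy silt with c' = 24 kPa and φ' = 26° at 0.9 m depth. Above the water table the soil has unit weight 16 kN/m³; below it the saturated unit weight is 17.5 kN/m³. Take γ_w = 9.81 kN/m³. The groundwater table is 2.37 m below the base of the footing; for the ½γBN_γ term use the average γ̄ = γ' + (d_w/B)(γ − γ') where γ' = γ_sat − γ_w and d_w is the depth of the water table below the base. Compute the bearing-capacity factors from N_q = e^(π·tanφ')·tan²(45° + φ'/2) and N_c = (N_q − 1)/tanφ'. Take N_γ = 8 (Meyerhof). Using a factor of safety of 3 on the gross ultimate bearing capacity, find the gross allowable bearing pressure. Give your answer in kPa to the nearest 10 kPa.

q_all ≈ 300 kPa

N_q = e^(π·tan26°)·tan²(58°) = 11.85; N_c = (N_q − 1)/tanφ' = 22.25.
q = γ·D_f = 16 × 0.9 = 14.4 kPa.
γ' = 7.69 kN/m³; averaging over the depth B below the base, γ̄ = γ' + (d_w/B)(γ − γ') = 13.449 kN/m³.
c·N_c = 24 × 22.254 = 534.11 kPa
q·N_q = 14.4 × 11.854 = 170.7 kPa
0.5·γ·B·N_γ = 0.5 × 13.449 × 3.42 × 8 = 183.98 kPa
q_ult = 534.11 + 170.7 + 183.98 = 888.78 kPa.
q_all = 888.78 / 3 = 296.26 kPa.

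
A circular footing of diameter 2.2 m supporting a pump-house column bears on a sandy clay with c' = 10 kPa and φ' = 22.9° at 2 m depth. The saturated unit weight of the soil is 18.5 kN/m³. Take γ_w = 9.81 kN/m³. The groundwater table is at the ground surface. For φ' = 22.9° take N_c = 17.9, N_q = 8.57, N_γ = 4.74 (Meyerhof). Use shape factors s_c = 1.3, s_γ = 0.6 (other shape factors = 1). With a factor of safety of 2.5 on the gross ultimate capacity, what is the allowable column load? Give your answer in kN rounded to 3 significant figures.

γ' = 18.5 − 9.81 = 8.69 kN/m³ (submerged throughout). q = 8.69 × 2 = 17.38 kPa; the same γ' applies in the ½γBN_γ term.
c·N_c·s_c = 10 × 17.9 × 1.3 = 232.7 kPa
q·N_q = 17.38 × 8.57 = 148.95 kPa
0.5·γ·B·N_γ·s_γ = 0.5 × 8.69 × 2.2 × 4.74 × 0.6 = 27.186 kPa
q_ult = 232.7 + 148.95 + 27.186 = 408.83 kPa.
Gross allowable pressure q_all = 408.83 / 2.5 = 163.53 kPa.
Footing area = 3.8013 m², so allowable column load = 163.53 × 3.8013 = 621.64 kN.

P_all ≈ 622 kN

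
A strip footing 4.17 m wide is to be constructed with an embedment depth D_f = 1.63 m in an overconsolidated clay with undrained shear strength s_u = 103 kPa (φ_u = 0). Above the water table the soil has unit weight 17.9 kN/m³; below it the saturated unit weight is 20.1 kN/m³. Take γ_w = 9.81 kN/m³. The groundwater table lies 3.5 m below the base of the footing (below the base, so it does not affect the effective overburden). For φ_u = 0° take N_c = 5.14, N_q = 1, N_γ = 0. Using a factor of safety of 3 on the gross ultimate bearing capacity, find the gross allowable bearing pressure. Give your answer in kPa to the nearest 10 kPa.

Effective surcharge at the founding depth q = γ·D_f = 17.9 × 1.63 = 29.177 kPa.
q_ult = c·N_c + q·N_q
     = 103 × 5.14 + 29.177 × 1
     = 529.42 + 29.177 = 558.6 kPa.
q_all = 558.6 / 3 = 186.2 kPa.

q_all ≈ 190 kPa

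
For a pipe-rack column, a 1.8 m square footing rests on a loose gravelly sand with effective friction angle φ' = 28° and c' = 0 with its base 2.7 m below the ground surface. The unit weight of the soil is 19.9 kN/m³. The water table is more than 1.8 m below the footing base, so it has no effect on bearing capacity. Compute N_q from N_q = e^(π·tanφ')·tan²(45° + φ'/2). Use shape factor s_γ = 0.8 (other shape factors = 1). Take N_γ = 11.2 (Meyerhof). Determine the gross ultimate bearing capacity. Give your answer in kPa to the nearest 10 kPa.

tan28° = 0.5317, so N_q = e^(π×0.5317)·tan²(59°) = 5.314 × 2.77 = 14.72.
Overburden at base level: q = 19.9 × 2.7 = 53.73 kPa.
Surcharge term q·N_q = 53.73 × 14.72 = 790.9 kPa; self-weight term 0.5·γ·B·N_γ·s_γ = 0.5 × 19.9 × 1.8 × 11.2 × 0.8 = 160.47 kPa.
q_ult = 790.9 + 160.47 = 951.37 kPa.

q_ult ≈ 950 kPa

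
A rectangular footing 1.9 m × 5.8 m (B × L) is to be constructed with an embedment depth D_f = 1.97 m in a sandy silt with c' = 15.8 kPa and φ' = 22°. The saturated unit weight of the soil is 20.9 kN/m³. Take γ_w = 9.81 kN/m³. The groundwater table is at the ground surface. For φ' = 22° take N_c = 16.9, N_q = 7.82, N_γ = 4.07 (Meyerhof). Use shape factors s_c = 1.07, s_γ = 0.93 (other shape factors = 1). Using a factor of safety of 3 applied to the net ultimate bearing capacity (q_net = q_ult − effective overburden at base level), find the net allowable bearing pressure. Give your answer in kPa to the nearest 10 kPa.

Water table at ground surface, so effective unit weight γ' = 20.9 − 9.81 = 11.09 kN/m³ is used throughout; overburden q = 11.09 × 1.97 = 21.847 kPa; the same γ' applies in the ½γBN_γ term.
Cohesion term c·N_c·s_c = 15.8 × 16.9 × 1.07 = 285.71 kPa; surcharge term q·N_q = 21.847 × 7.82 = 170.85 kPa; self-weight term 0.5·γ·B·N_γ·s_γ = 0.5 × 11.09 × 1.9 × 4.07 × 0.93 = 39.878 kPa.
q_ult = 285.71 + 170.85 + 39.878 = 496.44 kPa.
Net ultimate: q_net = 496.44 − 21.847 = 474.59 kPa.
q_all(net) = 474.59 / 3 = 158.2 kPa.

q_all(net) ≈ 160 kPa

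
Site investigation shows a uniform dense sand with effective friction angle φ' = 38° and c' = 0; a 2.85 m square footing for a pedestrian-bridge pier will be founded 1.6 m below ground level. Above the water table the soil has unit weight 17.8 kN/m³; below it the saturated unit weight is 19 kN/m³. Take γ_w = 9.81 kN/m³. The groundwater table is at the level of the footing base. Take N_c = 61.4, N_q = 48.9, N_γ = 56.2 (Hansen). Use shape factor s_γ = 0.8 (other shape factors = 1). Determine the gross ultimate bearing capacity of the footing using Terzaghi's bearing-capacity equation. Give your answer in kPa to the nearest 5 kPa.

Effective surcharge at the founding depth q = γ·D_f = 17.8 × 1.6 = 28.48 kPa.
The water table coincides with the base, so in the self-weight term γ → γ' = 9.19 kN/m³.
q_ult = q·N_q + 0.5·γ·B·N_γ·s_γ
     = 28.48 × 48.9 + 0.5 × 9.19 × 2.85 × 56.2 × 0.8
     = 1392.7 + 588.78 = 1981.5 kPa.

q_ult ≈ 1980 kPa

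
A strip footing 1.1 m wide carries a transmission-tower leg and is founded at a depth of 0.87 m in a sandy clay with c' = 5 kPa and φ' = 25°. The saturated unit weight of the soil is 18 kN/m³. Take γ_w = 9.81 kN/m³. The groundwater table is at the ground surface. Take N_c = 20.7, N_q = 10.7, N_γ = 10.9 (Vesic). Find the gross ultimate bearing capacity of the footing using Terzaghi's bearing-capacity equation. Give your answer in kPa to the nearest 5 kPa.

q_ult ≈ 230 kPa

Water table at ground surface, so effective unit weight γ' = 18 − 9.81 = 8.19 kN/m³ is used throughout; overburden q = 8.19 × 0.87 = 7.1253 kPa; the same γ' applies in the ½γBN_γ term.
Cohesion term c·N_c = 5 × 20.7 = 103.5 kPa; surcharge term q·N_q = 7.1253 × 10.7 = 76.241 kPa; self-weight term 0.5·γ·B·N_γ = 0.5 × 8.19 × 1.1 × 10.9 = 49.099 kPa.
q_ult = 103.5 + 76.241 + 49.099 = 228.84 kPa.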